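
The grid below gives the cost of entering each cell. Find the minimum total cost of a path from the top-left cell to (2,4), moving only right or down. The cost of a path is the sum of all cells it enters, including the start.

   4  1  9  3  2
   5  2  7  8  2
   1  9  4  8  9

30

Path (0,0)→(0,1)→(0,2)→(0,3)→(0,4)→(1,4)→(2,4): 4 + 1 + 9 + 3 + 2 + 2 + 9 = 30.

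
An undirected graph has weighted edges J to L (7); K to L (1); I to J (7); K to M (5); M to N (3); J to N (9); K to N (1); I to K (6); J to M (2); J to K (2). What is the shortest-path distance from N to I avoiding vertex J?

7

Candidate routes:
N -> K -> I: 1 + 6 = 7
N -> M -> K -> I: 3 + 5 + 6 = 14
The minimum is 7.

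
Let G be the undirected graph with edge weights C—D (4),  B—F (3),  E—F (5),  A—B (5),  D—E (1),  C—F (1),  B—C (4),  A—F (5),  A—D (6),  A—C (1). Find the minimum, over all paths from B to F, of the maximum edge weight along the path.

3

Some routes from B to F:
B -> C -> A -> F: max(4, 1, 5) = 5
B -> A -> F: max(5, 5) = 5
B -> F: max(3) = 3
B -> C -> F: max(4, 1) = 4
B -> C -> D -> E -> F: max(4, 4, 1, 5) = 5
Smallest bottleneck: 3.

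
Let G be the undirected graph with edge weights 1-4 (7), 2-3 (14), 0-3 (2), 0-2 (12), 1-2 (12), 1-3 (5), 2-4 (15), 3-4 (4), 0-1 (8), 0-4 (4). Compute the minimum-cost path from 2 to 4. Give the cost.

15

Comparing a few candidate routes:
2 -> 3 -> 4: 14 + 4 = 18
2 -> 0 -> 3 -> 4: 12 + 2 + 4 = 18
2 -> 4: 15
2 -> 1 -> 4: 12 + 7 = 19
2 -> 0 -> 4: 12 + 4 = 16
Best route has total 15.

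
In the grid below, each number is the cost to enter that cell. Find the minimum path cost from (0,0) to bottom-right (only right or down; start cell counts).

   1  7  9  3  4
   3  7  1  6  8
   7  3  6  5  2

25

Cheapest: [0,0] [1,0] [1,1] [1,2] [1,3] [2,3] [2,4]
  1 + 3 + 7 + 1 + 6 + 5 + 2 = 25
For comparison, the top-then-right route costs 34.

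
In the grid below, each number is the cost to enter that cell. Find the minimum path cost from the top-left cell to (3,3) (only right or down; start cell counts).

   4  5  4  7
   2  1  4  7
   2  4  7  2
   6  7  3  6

26

Path (0,0)→(1,0)→(1,1)→(1,2)→(1,3)→(2,3)→(3,3): 4 + 2 + 1 + 4 + 7 + 2 + 6 = 26.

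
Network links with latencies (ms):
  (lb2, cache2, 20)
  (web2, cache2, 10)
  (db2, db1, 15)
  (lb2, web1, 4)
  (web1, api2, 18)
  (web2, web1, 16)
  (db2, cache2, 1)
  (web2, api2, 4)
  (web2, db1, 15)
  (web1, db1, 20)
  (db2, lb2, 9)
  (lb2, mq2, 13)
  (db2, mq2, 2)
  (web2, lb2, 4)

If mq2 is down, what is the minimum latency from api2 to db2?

A few of the api2→db2 routes:
api2 → web2 → web1 → lb2 → db2: 4 + 16 + 4 + 9 = 33
api2 → web2 → cache2 → db2: 4 + 10 + 1 = 15
api2 → web2 → lb2 → db2: 4 + 4 + 9 = 17
api2 → web2 → lb2 → cache2 → db2: 4 + 4 + 20 + 1 = 29
api2 → web1 → lb2 → db2: 18 + 4 + 9 = 31
The minimum is 15 ms.

15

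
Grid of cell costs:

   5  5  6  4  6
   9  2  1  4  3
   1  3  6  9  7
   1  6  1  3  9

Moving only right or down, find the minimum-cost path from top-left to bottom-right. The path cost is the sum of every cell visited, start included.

32

Best path: r0c0 -> r0c1 -> r1c1 -> r1c2 -> r2c2 -> r3c2 -> r3c3 -> r3c4
Cost: 5 + 5 + 2 + 1 + 6 + 1 + 3 + 9 = 32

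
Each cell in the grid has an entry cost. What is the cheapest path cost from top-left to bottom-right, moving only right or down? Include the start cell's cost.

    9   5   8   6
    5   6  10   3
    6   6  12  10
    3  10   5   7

45

Take [0,0] → [1,0] → [2,0] → [3,0] → [3,1] → [3,2] → [3,3] for a total of 9 + 5 + 6 + 3 + 10 + 5 + 7 = 45.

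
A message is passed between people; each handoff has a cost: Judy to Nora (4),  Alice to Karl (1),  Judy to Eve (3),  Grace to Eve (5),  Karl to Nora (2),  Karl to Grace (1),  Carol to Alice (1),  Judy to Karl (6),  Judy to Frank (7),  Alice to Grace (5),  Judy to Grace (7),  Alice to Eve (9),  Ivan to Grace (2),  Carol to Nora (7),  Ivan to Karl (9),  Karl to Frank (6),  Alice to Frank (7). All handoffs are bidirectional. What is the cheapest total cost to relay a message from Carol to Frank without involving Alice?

15

Checking several routes:
Carol → Nora → Karl → Frank: 7 + 2 + 6 = 15
Carol → Nora → Karl → Judy → Frank: 7 + 2 + 6 + 7 = 22
Carol → Nora → Judy → Karl → Frank: 7 + 4 + 6 + 6 = 23
Carol → Nora → Judy → Frank: 7 + 4 + 7 = 18
Best route has total 15.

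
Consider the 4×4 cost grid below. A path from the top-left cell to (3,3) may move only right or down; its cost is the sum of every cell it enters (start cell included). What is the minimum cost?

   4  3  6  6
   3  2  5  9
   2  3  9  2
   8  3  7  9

Best path: r0c0→r0c1→r1c1→r2c1→r3c1→r3c2→r3c3
Cost: 4 + 3 + 2 + 3 + 3 + 7 + 9 = 31
For comparison, the top-then-right route costs 39.

31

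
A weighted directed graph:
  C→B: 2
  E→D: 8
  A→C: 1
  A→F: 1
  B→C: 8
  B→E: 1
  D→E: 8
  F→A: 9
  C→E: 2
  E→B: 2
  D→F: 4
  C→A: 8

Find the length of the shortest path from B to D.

9

Routes from B to D:
B-C-E-D: 8 + 2 + 8 = 18
B-E-D: 1 + 8 = 9
The minimum is 9.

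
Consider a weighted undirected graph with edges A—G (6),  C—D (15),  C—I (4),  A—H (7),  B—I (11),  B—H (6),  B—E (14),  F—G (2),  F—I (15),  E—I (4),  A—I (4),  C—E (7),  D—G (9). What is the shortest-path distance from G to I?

A few of the G→I routes:
G - F - I: 2 + 15 = 17
G - D - C - I: 9 + 15 + 4 = 28
G - A - I: 6 + 4 = 10
G - D - C - E - I: 9 + 15 + 7 + 4 = 35
G - A - H - B - E - I: 6 + 7 + 6 + 14 + 4 = 37
G - A - H - B - I: 6 + 7 + 6 + 11 = 30
The minimum is 10.

10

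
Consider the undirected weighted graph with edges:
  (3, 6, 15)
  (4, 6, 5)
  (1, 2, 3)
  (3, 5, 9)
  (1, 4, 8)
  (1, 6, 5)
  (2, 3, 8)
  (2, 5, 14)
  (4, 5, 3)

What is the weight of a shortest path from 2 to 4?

11

Some routes from 2 to 4:
2 → 1 → 4: 3 + 8 = 11
2 → 3 → 6 → 4: 8 + 15 + 5 = 28
2 → 3 → 5 → 4: 8 + 9 + 3 = 20
2 → 5 → 4: 14 + 3 = 17
2 → 1 → 6 → 3 → 5 → 4: 3 + 5 + 15 + 9 + 3 = 35
2 → 1 → 6 → 4: 3 + 5 + 5 = 13
Best route has total 11.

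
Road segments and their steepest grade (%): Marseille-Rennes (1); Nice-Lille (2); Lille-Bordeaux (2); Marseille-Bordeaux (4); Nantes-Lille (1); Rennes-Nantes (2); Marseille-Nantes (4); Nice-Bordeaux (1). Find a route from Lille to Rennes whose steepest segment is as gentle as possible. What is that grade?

Some routes from Lille to Rennes:
Lille→Bordeaux→Marseille→Rennes: max(2, 4, 1) = 4
Lille→Bordeaux→Marseille→Nantes→Rennes: max(2, 4, 4, 2) = 4
Lille→Nice→Bordeaux→Marseille→Rennes: max(2, 1, 4, 1) = 4
Lille→Nantes→Rennes: max(1, 2) = 2
Lille→Nice→Bordeaux→Marseille→Nantes→Rennes: max(2, 1, 4, 4, 2) = 4
Smallest bottleneck: 2%.

2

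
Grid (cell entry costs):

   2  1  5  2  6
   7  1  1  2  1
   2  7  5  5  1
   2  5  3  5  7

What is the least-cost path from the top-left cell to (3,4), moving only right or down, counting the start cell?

16

Take r0c0 → r0c1 → r1c1 → r1c2 → r1c3 → r1c4 → r2c4 → r3c4 for a total of 2 + 1 + 1 + 1 + 2 + 1 + 1 + 7 = 16.
For comparison, the top-then-right route costs 25.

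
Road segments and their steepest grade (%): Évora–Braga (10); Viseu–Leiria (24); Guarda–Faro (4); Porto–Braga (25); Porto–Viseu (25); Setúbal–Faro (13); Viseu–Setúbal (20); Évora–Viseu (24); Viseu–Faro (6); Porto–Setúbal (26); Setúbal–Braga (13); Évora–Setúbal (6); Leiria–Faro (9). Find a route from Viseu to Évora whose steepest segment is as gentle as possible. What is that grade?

A few of the Viseu→Évora routes:
Viseu - Faro - Setúbal - Évora: max(6, 13, 6) = 13
Viseu - Faro - Setúbal - Braga - Évora: max(6, 13, 13, 10) = 13
Viseu - Leiria - Faro - Setúbal - Évora: max(24, 9, 13, 6) = 24
Viseu - Setúbal - Braga - Évora: max(20, 13, 10) = 20
Viseu - Setúbal - Évora: max(20, 6) = 20
Best route has worst link 13%.

13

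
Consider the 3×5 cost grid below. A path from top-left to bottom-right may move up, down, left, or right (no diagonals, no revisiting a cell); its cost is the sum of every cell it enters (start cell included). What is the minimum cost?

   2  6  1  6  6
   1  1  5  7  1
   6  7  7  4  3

20

Take (0,0) (1,0) (1,1) (1,2) (1,3) (1,4) (2,4) for a total of 2 + 1 + 1 + 5 + 7 + 1 + 3 = 20.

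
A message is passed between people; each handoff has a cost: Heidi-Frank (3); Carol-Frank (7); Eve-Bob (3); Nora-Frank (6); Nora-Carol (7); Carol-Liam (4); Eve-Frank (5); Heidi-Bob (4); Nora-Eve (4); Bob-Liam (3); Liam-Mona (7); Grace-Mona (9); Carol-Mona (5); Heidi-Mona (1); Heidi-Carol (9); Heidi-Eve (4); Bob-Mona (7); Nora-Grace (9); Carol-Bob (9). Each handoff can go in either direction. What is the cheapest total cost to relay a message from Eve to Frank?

5

Some routes from Eve to Frank:
Eve -> Nora -> Frank: 4 + 6 = 10
Eve -> Heidi -> Frank: 4 + 3 = 7
Eve -> Frank: 5
The minimum is 5.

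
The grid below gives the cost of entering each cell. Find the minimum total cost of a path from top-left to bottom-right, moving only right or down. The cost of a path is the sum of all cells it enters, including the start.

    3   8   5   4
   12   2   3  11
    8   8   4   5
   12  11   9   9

34

Take (0,0) (0,1) (1,1) (1,2) (2,2) (2,3) (3,3) for a total of 3 + 8 + 2 + 3 + 4 + 5 + 9 = 34.
(Top row then right column would cost 45.)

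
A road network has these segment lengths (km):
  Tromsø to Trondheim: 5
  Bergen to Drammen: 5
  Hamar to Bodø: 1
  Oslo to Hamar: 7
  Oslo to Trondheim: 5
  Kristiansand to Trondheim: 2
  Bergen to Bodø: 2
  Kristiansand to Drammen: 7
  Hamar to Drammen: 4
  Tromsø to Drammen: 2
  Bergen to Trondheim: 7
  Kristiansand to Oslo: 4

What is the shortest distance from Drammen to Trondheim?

Some routes from Drammen to Trondheim:
Drammen - Kristiansand - Trondheim: 7 + 2 = 9
Drammen - Tromsø - Trondheim: 2 + 5 = 7
Drammen - Bergen - Trondheim: 5 + 7 = 12
Best route has total 7 km.

7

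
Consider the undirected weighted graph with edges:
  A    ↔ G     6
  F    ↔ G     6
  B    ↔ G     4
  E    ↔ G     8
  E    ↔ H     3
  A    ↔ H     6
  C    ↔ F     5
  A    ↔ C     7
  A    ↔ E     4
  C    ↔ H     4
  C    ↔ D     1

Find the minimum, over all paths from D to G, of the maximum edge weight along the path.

A few of the D→G routes:
D→C→H→A→G: max(1, 4, 6, 6) = 6
D→C→H→E→A→G: max(1, 4, 3, 4, 6) = 6
D→C→F→G: max(1, 5, 6) = 6
The minimum achievable maximum is 6.

6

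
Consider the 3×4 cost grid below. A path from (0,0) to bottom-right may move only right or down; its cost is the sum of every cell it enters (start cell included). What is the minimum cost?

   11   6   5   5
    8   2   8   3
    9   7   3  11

40

Best path: (0,0) -> (0,1) -> (1,1) -> (2,1) -> (2,2) -> (2,3)
Cost: 11 + 6 + 2 + 7 + 3 + 11 = 40
(Top row then right column would cost 41.)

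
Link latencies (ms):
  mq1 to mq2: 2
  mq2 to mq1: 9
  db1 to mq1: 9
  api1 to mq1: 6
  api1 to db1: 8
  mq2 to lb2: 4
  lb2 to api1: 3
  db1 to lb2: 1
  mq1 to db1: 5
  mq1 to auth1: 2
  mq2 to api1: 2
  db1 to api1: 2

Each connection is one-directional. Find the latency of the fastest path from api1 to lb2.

Candidate routes:
api1 -> db1 -> mq1 -> mq2 -> lb2: 8 + 9 + 2 + 4 = 23
api1 -> mq1 -> db1 -> lb2: 6 + 5 + 1 = 12
api1 -> db1 -> lb2: 8 + 1 = 9
api1 -> mq1 -> mq2 -> lb2: 6 + 2 + 4 = 12
The minimum is 9 ms.

9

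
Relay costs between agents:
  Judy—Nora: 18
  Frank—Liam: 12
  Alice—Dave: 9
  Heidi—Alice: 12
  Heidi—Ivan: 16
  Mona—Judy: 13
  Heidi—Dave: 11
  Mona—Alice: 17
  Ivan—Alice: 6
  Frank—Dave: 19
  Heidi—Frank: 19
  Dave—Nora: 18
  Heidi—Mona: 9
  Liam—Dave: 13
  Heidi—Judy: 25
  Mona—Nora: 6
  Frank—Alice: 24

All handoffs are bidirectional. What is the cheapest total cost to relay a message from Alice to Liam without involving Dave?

A few of the Alice→Liam routes:
Alice-Mona-Judy-Heidi-Frank-Liam: 17 + 13 + 25 + 19 + 12 = 86
Alice-Ivan-Heidi-Frank-Liam: 6 + 16 + 19 + 12 = 53
Alice-Frank-Liam: 24 + 12 = 36
Alice-Mona-Heidi-Frank-Liam: 17 + 9 + 19 + 12 = 57
Alice-Heidi-Frank-Liam: 12 + 19 + 12 = 43
The minimum is 36.

36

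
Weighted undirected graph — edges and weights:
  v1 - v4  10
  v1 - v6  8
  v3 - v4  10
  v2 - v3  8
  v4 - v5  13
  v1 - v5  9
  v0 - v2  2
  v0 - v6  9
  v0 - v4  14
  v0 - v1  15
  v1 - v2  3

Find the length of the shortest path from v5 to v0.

14

Comparing a few candidate routes:
v5 - v4 - v0: 13 + 14 = 27
v5 - v4 - v1 - v2 - v0: 13 + 10 + 3 + 2 = 28
v5 - v1 - v6 - v0: 9 + 8 + 9 = 26
v5 - v4 - v3 - v2 - v0: 13 + 10 + 8 + 2 = 33
v5 - v1 - v0: 9 + 15 = 24
v5 - v1 - v2 - v0: 9 + 3 + 2 = 14
Best route has total 14.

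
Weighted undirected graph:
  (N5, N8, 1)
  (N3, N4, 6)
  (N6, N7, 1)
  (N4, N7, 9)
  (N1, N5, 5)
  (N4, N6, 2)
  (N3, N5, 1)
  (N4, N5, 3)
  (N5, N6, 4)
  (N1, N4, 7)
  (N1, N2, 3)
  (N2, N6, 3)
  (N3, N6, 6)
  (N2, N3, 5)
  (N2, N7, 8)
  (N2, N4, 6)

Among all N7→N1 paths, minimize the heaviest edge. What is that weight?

3

Comparing a few candidate routes:
N7 → N6 → N2 → N1: max(1, 3, 3) = 3
N7 → N6 → N5 → N1: max(1, 4, 5) = 5
N7 → N6 → N5 → N3 → N2 → N1: max(1, 4, 1, 5, 3) = 5
Best route has worst link 3.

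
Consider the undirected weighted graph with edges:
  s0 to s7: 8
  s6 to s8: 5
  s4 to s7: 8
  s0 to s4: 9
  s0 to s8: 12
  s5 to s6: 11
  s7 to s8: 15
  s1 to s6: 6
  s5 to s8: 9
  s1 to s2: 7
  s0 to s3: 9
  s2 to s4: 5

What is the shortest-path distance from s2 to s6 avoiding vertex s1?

A few of the s2→s6 routes:
s2 → s4 → s0 → s8 → s6: 5 + 9 + 12 + 5 = 31
s2 → s4 → s7 → s0 → s8 → s6: 5 + 8 + 8 + 12 + 5 = 38
s2 → s4 → s0 → s8 → s5 → s6: 5 + 9 + 12 + 9 + 11 = 46
s2 → s4 → s7 → s8 → s6: 5 + 8 + 15 + 5 = 33
s2 → s4 → s0 → s7 → s8 → s6: 5 + 9 + 8 + 15 + 5 = 42
Best route has total 31.

31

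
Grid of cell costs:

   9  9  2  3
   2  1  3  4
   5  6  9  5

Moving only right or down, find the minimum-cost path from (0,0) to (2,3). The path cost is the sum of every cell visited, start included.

Take r0c0 -> r1c0 -> r1c1 -> r1c2 -> r1c3 -> r2c3 for a total of 9 + 2 + 1 + 3 + 4 + 5 = 24.

24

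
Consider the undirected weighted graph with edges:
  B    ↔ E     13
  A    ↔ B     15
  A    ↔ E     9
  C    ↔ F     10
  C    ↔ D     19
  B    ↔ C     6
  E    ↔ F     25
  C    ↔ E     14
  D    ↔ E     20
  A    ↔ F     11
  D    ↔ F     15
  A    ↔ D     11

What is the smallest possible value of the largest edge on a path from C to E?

Comparing a few candidate routes:
C-B-E: max(6, 13) = 13
C-E: max(14) = 14
C-F-D-A-B-E: max(10, 15, 11, 15, 13) = 15
C-F-A-E: max(10, 11, 9) = 11
C-F-D-A-E: max(10, 15, 11, 9) = 15
Smallest bottleneck: 11.

11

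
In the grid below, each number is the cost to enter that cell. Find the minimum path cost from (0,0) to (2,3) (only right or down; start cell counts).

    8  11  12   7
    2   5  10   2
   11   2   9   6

32

One optimal route is [0,0] -> [1,0] -> [1,1] -> [2,1] -> [2,2] -> [2,3].
Its cost is 8 + 2 + 5 + 2 + 9 + 6 = 32.
(Top row then right column would cost 46.)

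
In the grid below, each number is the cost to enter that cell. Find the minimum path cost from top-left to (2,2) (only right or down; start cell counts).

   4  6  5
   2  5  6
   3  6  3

Path [0,0]→[1,0]→[2,0]→[2,1]→[2,2]: 4 + 2 + 3 + 6 + 3 = 18.

18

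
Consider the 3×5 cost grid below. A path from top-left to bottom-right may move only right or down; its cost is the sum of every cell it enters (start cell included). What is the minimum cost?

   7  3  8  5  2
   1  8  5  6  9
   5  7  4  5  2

31

One optimal route is r0c0 → r1c0 → r2c0 → r2c1 → r2c2 → r2c3 → r2c4.
Its cost is 7 + 1 + 5 + 7 + 4 + 5 + 2 = 31.
(Top row then right column would cost 36.)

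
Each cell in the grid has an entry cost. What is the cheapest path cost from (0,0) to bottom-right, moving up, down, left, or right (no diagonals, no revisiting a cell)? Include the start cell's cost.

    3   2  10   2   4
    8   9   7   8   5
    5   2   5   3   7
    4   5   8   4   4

32

Path (0,0)→(0,1)→(1,1)→(2,1)→(2,2)→(2,3)→(3,3)→(3,4): 3 + 2 + 9 + 2 + 5 + 3 + 4 + 4 = 32.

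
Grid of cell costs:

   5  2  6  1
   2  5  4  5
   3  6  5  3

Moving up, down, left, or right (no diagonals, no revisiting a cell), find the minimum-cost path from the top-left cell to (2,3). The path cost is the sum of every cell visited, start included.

22

Path [0,0] -> [0,1] -> [0,2] -> [0,3] -> [1,3] -> [2,3]: 5 + 2 + 6 + 1 + 5 + 3 = 22.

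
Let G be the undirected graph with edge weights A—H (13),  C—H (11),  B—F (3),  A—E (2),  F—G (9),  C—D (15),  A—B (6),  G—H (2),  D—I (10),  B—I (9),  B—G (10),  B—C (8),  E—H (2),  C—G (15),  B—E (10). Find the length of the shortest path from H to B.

10

Some routes from H to B:
H→E→A→B: 2 + 2 + 6 = 10
H→G→B: 2 + 10 = 12
H→E→B: 2 + 10 = 12
Shortest: 10.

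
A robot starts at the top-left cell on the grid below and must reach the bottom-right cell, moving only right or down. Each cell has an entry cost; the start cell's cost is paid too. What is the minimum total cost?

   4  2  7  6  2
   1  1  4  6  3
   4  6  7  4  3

22

Cheapest: (0,0) → (1,0) → (1,1) → (1,2) → (1,3) → (1,4) → (2,4)
  4 + 1 + 1 + 4 + 6 + 3 + 3 = 22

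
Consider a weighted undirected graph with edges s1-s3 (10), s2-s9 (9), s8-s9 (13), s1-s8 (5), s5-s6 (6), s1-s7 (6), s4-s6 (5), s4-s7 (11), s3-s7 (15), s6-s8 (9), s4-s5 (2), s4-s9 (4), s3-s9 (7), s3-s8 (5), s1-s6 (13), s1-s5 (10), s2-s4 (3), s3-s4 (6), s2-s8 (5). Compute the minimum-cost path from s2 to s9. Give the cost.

Checking several routes:
s2 -> s4 -> s9: 3 + 4 = 7
s2 -> s4 -> s3 -> s9: 3 + 6 + 7 = 16
s2 -> s9: 9
Shortest: 7.

7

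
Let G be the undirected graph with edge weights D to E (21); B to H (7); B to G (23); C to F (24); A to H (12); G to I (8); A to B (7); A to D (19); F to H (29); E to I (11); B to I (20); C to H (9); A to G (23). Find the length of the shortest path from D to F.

Checking several routes:
D → A → B → H → F: 19 + 7 + 7 + 29 = 62
D → A → H → C → F: 19 + 12 + 9 + 24 = 64
D → A → B → H → C → F: 19 + 7 + 7 + 9 + 24 = 66
D → A → H → F: 19 + 12 + 29 = 60
Shortest: 60.

60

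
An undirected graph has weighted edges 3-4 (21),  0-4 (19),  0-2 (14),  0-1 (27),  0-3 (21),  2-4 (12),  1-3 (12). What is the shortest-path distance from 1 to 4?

Candidate routes:
1 - 3 - 0 - 2 - 4: 12 + 21 + 14 + 12 = 59
1 - 3 - 0 - 4: 12 + 21 + 19 = 52
1 - 0 - 4: 27 + 19 = 46
1 - 3 - 4: 12 + 21 = 33
1 - 0 - 2 - 4: 27 + 14 + 12 = 53
1 - 0 - 3 - 4: 27 + 21 + 21 = 69
The minimum is 33.

33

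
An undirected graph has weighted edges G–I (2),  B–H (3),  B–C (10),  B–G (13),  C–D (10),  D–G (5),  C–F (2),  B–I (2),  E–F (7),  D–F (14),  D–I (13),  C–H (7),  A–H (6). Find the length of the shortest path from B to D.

9

Some routes from B to D:
B-G-D: 13 + 5 = 18
B-H-C-D: 3 + 7 + 10 = 20
B-C-D: 10 + 10 = 20
B-I-D: 2 + 13 = 15
B-I-G-D: 2 + 2 + 5 = 9
B-H-C-F-D: 3 + 7 + 2 + 14 = 26
Shortest: 9.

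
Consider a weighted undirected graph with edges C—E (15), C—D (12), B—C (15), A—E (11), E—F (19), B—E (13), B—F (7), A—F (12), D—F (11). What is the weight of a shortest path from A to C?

Checking several routes:
A→F→B→E→C: 12 + 7 + 13 + 15 = 47
A→F→E→C: 12 + 19 + 15 = 46
A→F→D→C: 12 + 11 + 12 = 35
A→F→B→C: 12 + 7 + 15 = 34
A→E→B→C: 11 + 13 + 15 = 39
A→E→C: 11 + 15 = 26
Shortest: 26.

26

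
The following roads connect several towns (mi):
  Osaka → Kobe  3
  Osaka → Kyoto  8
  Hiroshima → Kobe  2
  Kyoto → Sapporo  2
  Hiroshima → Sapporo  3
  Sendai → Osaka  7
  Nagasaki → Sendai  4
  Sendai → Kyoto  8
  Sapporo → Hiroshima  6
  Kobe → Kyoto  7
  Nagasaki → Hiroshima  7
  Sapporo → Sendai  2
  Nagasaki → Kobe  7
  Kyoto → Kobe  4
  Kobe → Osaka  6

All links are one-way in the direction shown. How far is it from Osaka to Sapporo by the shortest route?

10

Routes from Osaka to Sapporo:
Osaka → Kyoto → Sapporo: 8 + 2 = 10
Osaka → Kobe → Kyoto → Sapporo: 3 + 7 + 2 = 12
The minimum is 10 mi.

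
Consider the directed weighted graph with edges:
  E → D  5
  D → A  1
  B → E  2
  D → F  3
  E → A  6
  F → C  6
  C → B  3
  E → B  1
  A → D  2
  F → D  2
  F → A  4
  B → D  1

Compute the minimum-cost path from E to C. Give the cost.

Paths from E to C:
E - D - F - C: 5 + 3 + 6 = 14
E - A - D - F - C: 6 + 2 + 3 + 6 = 17
E - B - D - F - C: 1 + 1 + 3 + 6 = 11
The minimum is 11.

11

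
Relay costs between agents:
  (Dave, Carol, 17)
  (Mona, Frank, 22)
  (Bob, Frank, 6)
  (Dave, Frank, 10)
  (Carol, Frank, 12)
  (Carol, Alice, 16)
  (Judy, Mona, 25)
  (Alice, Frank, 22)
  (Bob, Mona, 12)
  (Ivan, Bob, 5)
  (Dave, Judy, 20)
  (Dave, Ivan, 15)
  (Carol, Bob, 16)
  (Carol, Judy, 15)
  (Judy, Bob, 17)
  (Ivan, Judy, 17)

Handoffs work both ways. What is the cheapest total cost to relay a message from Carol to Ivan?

Some routes from Carol to Ivan:
Carol -> Judy -> Ivan: 15 + 17 = 32
Carol -> Judy -> Bob -> Ivan: 15 + 17 + 5 = 37
Carol -> Frank -> Bob -> Ivan: 12 + 6 + 5 = 23
Carol -> Dave -> Ivan: 17 + 15 = 32
Carol -> Bob -> Ivan: 16 + 5 = 21
Carol -> Frank -> Dave -> Ivan: 12 + 10 + 15 = 37
Shortest: 21.

21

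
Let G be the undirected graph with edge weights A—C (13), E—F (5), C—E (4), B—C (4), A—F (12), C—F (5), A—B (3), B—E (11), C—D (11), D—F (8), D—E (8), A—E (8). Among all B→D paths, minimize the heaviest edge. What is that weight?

8

Some routes from B to D:
B → A → E → F → D: max(3, 8, 5, 8) = 8
B → C → E → D: max(4, 4, 8) = 8
B → A → E → D: max(3, 8, 8) = 8
B → C → F → D: max(4, 5, 8) = 8
B → C → F → E → D: max(4, 5, 5, 8) = 8
B → A → E → C → F → D: max(3, 8, 4, 5, 8) = 8
The minimum achievable maximum is 8.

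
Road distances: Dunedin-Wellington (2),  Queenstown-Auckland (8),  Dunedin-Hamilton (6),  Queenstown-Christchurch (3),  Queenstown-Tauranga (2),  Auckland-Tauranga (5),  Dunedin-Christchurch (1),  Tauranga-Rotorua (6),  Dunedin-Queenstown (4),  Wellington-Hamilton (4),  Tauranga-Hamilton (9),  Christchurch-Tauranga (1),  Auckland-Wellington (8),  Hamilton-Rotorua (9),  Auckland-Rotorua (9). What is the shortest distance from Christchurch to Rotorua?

Checking several routes:
Christchurch - Dunedin - Queenstown - Tauranga - Rotorua: 1 + 4 + 2 + 6 = 13
Christchurch - Tauranga - Rotorua: 1 + 6 = 7
Christchurch - Queenstown - Tauranga - Rotorua: 3 + 2 + 6 = 11
Christchurch - Tauranga - Auckland - Rotorua: 1 + 5 + 9 = 15
Best route has total 7.

7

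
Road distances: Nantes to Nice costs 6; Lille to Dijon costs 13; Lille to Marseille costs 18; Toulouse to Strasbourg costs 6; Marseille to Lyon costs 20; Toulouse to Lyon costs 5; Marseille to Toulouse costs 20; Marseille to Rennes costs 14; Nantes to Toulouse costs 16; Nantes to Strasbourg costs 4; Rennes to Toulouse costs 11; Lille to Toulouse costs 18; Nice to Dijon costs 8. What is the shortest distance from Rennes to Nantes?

Comparing a few candidate routes:
Rennes -> Marseille -> Lyon -> Toulouse -> Strasbourg -> Nantes: 14 + 20 + 5 + 6 + 4 = 49
Rennes -> Marseille -> Toulouse -> Strasbourg -> Nantes: 14 + 20 + 6 + 4 = 44
Rennes -> Toulouse -> Strasbourg -> Nantes: 11 + 6 + 4 = 21
Rennes -> Marseille -> Toulouse -> Nantes: 14 + 20 + 16 = 50
Rennes -> Marseille -> Lyon -> Toulouse -> Nantes: 14 + 20 + 5 + 16 = 55
Rennes -> Toulouse -> Nantes: 11 + 16 = 27
Best route has total 21.

21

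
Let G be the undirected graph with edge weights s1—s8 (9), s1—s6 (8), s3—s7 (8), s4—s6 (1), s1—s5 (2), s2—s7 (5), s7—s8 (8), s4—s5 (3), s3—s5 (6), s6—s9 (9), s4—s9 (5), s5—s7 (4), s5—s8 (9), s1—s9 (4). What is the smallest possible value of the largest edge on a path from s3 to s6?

Some routes from s3 to s6:
s3 - s5 - s4 - s6: max(6, 3, 1) = 6
s3 - s5 - s1 - s9 - s4 - s6: max(6, 2, 4, 5, 1) = 6
s3 - s5 - s4 - s9 - s1 - s6: max(6, 3, 5, 4, 8) = 8
The minimum achievable maximum is 6.

6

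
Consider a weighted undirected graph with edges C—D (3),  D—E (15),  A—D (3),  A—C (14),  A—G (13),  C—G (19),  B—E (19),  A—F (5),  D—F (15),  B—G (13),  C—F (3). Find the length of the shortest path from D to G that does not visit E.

Some routes from D to G avoiding E:
D - C - F - A - G: 3 + 3 + 5 + 13 = 24
D - C - G: 3 + 19 = 22
D - A - G: 3 + 13 = 16
Best route has total 16.

16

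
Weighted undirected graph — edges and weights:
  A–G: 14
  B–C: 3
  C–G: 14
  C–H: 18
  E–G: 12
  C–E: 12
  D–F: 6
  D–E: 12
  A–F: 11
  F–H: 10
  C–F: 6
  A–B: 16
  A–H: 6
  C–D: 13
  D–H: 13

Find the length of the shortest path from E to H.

Comparing a few candidate routes:
E - D - F - H: 12 + 6 + 10 = 28
E - D - H: 12 + 13 = 25
E - C - F - H: 12 + 6 + 10 = 28
The minimum is 25.

25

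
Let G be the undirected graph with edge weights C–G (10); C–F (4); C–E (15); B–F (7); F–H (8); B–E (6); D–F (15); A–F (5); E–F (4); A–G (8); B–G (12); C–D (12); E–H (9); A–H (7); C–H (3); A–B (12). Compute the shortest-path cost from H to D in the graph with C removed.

23

Comparing a few candidate routes:
H - A - B - F - D: 7 + 12 + 7 + 15 = 41
H - E - B - F - D: 9 + 6 + 7 + 15 = 37
H - F - D: 8 + 15 = 23
H - E - F - D: 9 + 4 + 15 = 28
H - A - F - D: 7 + 5 + 15 = 27
Best route has total 23.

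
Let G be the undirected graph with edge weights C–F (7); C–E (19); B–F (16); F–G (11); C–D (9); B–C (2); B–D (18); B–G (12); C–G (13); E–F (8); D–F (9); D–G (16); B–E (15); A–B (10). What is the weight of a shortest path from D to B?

11

Checking several routes:
D-G-B: 16 + 12 = 28
D-G-C-B: 16 + 13 + 2 = 31
D-C-B: 9 + 2 = 11
D-F-C-B: 9 + 7 + 2 = 18
D-B: 18
D-F-B: 9 + 16 = 25
Best route has total 11.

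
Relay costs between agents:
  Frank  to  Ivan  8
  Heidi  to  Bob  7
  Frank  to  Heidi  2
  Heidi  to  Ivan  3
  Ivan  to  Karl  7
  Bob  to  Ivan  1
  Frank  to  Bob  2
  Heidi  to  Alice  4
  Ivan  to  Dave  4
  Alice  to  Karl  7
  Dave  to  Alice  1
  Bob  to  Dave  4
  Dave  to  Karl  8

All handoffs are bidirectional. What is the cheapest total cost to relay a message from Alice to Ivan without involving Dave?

7

A few of the Alice→Ivan routes:
Alice→Heidi→Frank→Bob→Ivan: 4 + 2 + 2 + 1 = 9
Alice→Heidi→Frank→Ivan: 4 + 2 + 8 = 14
Alice→Heidi→Bob→Ivan: 4 + 7 + 1 = 12
Alice→Heidi→Ivan: 4 + 3 = 7
Alice→Karl→Ivan: 7 + 7 = 14
The minimum is 7.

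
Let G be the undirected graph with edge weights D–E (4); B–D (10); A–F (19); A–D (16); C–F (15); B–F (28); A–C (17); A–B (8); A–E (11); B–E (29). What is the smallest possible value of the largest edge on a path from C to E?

17

Checking several routes:
C -> F -> A -> D -> E: max(15, 19, 16, 4) = 19
C -> A -> E: max(17, 11) = 17
C -> F -> A -> E: max(15, 19, 11) = 19
C -> A -> D -> E: max(17, 16, 4) = 17
C -> A -> B -> D -> E: max(17, 8, 10, 4) = 17
C -> F -> A -> B -> D -> E: max(15, 19, 8, 10, 4) = 19
Best route has worst link 17.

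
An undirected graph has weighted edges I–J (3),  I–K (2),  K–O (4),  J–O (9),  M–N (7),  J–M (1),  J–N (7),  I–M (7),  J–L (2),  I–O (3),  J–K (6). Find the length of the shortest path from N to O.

Comparing a few candidate routes:
N→M→J→I→O: 7 + 1 + 3 + 3 = 14
N→J→I→K→O: 7 + 3 + 2 + 4 = 16
N→J→O: 7 + 9 = 16
N→J→I→O: 7 + 3 + 3 = 13
Shortest: 13.

13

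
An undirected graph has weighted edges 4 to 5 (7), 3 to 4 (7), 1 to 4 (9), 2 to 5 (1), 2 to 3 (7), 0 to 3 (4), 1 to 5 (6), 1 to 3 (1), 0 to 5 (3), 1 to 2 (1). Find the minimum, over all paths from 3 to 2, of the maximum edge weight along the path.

Comparing a few candidate routes:
3→0→5→2: max(4, 3, 1) = 4
3→1→2: max(1, 1) = 1
3→1→5→2: max(1, 6, 1) = 6
Smallest bottleneck: 1.

1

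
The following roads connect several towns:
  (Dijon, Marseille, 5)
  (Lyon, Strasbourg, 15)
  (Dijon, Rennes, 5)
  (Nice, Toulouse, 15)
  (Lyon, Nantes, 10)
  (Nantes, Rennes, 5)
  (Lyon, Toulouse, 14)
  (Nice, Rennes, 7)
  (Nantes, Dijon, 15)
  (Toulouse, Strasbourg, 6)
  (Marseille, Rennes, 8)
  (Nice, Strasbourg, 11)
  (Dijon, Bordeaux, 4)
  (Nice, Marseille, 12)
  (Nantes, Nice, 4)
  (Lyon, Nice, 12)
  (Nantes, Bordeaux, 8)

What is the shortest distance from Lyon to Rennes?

15

Some routes from Lyon to Rennes:
Lyon -> Nice -> Rennes: 12 + 7 = 19
Lyon -> Nantes -> Rennes: 10 + 5 = 15
Lyon -> Nantes -> Nice -> Rennes: 10 + 4 + 7 = 21
Shortest: 15.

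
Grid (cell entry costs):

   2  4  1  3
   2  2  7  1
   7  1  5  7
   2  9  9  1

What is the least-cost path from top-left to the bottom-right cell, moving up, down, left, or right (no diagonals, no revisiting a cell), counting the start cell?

19

Cheapest: r0c0 -> r0c1 -> r0c2 -> r0c3 -> r1c3 -> r2c3 -> r3c3
  2 + 4 + 1 + 3 + 1 + 7 + 1 = 19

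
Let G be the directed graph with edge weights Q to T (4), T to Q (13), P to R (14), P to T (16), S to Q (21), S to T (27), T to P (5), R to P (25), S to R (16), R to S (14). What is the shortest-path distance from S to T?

Paths from S to T:
S → T: 27
S → R → P → T: 16 + 25 + 16 = 57
S → Q → T: 21 + 4 = 25
The minimum is 25.

25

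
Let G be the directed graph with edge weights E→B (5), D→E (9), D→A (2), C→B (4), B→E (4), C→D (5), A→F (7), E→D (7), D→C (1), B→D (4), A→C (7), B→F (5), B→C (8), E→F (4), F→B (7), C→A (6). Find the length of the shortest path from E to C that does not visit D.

Candidate routes:
E - F - B - C: 4 + 7 + 8 = 19
E - B - C: 5 + 8 = 13
Shortest: 13.

13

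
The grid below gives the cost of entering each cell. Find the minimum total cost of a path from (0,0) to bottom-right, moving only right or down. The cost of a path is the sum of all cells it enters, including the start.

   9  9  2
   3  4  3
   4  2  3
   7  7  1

Best path: r0c0→r1c0→r1c1→r2c1→r2c2→r3c2
Cost: 9 + 3 + 4 + 2 + 3 + 1 = 22

22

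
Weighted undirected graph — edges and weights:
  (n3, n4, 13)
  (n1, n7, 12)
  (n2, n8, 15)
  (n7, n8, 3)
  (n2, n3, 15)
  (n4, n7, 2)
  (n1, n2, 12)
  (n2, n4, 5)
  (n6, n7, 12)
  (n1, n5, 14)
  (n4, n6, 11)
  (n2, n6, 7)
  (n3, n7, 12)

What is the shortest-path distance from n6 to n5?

33

Checking several routes:
n6-n2-n1-n5: 7 + 12 + 14 = 33
n6-n7-n1-n5: 12 + 12 + 14 = 38
n6-n4-n7-n1-n5: 11 + 2 + 12 + 14 = 39
n6-n2-n4-n7-n1-n5: 7 + 5 + 2 + 12 + 14 = 40
The minimum is 33.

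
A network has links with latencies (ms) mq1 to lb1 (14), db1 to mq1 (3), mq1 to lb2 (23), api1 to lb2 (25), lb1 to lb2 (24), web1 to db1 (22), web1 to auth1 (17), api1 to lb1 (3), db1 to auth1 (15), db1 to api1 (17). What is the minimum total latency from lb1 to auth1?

A few of the lb1→auth1 routes:
lb1→mq1→db1→web1→auth1: 14 + 3 + 22 + 17 = 56
lb1→api1→db1→web1→auth1: 3 + 17 + 22 + 17 = 59
lb1→api1→db1→auth1: 3 + 17 + 15 = 35
lb1→mq1→db1→auth1: 14 + 3 + 15 = 32
The minimum is 32 ms.

32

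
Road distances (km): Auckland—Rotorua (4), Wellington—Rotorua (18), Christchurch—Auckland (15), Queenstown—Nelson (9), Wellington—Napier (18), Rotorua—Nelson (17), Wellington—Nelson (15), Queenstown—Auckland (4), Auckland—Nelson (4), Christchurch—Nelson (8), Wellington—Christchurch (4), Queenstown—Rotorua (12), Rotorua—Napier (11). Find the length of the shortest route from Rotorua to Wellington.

18

Comparing a few candidate routes:
Rotorua→Auckland→Christchurch→Wellington: 4 + 15 + 4 = 23
Rotorua→Auckland→Queenstown→Nelson→Christchurch→Wellington: 4 + 4 + 9 + 8 + 4 = 29
Rotorua→Wellington: 18
Rotorua→Auckland→Nelson→Wellington: 4 + 4 + 15 = 23
Rotorua→Auckland→Nelson→Christchurch→Wellington: 4 + 4 + 8 + 4 = 20
Rotorua→Nelson→Christchurch→Wellington: 17 + 8 + 4 = 29
The minimum is 18 km.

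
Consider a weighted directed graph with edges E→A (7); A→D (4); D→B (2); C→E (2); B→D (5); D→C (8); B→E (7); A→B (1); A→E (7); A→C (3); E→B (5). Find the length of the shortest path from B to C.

Routes from B to C:
B → D → C: 5 + 8 = 13
B → E → A → C: 7 + 7 + 3 = 17
B → E → A → D → C: 7 + 7 + 4 + 8 = 26
The minimum is 13.

13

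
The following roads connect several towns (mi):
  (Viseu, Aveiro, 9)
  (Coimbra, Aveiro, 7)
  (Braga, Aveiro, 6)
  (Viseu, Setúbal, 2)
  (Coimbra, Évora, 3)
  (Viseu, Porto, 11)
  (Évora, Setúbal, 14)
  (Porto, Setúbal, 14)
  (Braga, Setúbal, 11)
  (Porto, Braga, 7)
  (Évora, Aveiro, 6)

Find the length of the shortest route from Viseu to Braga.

13

Checking several routes:
Viseu - Setúbal - Braga: 2 + 11 = 13
Viseu - Aveiro - Braga: 9 + 6 = 15
Viseu - Porto - Braga: 11 + 7 = 18
The minimum is 13 mi.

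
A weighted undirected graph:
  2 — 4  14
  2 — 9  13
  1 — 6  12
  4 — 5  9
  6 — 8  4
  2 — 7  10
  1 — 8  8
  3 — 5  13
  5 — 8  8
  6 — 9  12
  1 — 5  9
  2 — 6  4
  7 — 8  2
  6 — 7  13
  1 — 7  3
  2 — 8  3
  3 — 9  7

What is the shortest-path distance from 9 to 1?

Some routes from 9 to 1:
9 - 6 - 2 - 8 - 7 - 1: 12 + 4 + 3 + 2 + 3 = 24
9 - 2 - 8 - 1: 13 + 3 + 8 = 24
9 - 6 - 8 - 7 - 1: 12 + 4 + 2 + 3 = 21
9 - 6 - 8 - 1: 12 + 4 + 8 = 24
9 - 2 - 8 - 7 - 1: 13 + 3 + 2 + 3 = 21
9 - 6 - 1: 12 + 12 = 24
The minimum is 21.

21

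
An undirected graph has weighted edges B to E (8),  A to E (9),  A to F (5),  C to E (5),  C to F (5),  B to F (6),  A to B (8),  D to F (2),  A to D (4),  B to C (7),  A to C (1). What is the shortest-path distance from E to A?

Comparing a few candidate routes:
E -> C -> F -> A: 5 + 5 + 5 = 15
E -> B -> C -> A: 8 + 7 + 1 = 16
E -> B -> A: 8 + 8 = 16
E -> C -> A: 5 + 1 = 6
E -> A: 9
The minimum is 6.

6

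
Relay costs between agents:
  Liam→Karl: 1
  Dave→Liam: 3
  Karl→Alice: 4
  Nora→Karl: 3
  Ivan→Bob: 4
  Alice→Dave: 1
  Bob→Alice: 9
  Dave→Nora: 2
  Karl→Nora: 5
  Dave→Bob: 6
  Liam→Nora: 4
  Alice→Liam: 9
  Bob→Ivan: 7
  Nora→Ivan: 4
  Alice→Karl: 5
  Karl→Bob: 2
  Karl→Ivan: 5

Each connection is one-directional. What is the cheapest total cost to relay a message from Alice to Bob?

Some routes from Alice to Bob:
Alice-Dave-Liam-Karl-Bob: 1 + 3 + 1 + 2 = 7
Alice-Dave-Nora-Karl-Bob: 1 + 2 + 3 + 2 = 8
Alice-Karl-Bob: 5 + 2 = 7
Alice-Dave-Nora-Ivan-Bob: 1 + 2 + 4 + 4 = 11
Alice-Dave-Bob: 1 + 6 = 7
The minimum is 7.

7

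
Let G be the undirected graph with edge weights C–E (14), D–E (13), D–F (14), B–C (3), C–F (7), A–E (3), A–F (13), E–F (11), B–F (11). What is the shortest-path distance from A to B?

20

Some routes from A to B:
A → E → C → B: 3 + 14 + 3 = 20
A → E → F → C → B: 3 + 11 + 7 + 3 = 24
A → F → B: 13 + 11 = 24
A → F → C → B: 13 + 7 + 3 = 23
Best route has total 20.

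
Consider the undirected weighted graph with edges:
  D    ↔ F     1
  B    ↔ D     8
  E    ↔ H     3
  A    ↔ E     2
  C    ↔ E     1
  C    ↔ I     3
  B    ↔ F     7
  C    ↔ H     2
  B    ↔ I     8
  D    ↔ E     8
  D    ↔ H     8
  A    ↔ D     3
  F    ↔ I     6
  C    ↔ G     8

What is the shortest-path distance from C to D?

A few of the C→D routes:
C→H→E→A→D: 2 + 3 + 2 + 3 = 10
C→E→A→D: 1 + 2 + 3 = 6
C→E→D: 1 + 8 = 9
The minimum is 6.

6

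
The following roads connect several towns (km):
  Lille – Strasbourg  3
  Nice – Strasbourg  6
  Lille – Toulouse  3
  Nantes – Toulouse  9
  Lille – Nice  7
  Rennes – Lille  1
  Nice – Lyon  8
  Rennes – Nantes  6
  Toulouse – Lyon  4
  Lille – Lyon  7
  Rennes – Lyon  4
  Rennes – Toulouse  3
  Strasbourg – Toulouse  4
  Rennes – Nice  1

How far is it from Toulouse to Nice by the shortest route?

4

Checking several routes:
Toulouse→Rennes→Nice: 3 + 1 = 4
Toulouse→Strasbourg→Lille→Rennes→Nice: 4 + 3 + 1 + 1 = 9
Toulouse→Lille→Rennes→Nice: 3 + 1 + 1 = 5
Shortest: 4 km.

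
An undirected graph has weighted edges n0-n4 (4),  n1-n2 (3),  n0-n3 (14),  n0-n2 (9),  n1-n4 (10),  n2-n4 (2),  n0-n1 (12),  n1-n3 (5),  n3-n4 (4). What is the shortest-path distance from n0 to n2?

6

Some routes from n0 to n2:
n0-n2: 9
n0-n1-n2: 12 + 3 = 15
n0-n4-n2: 4 + 2 = 6
Shortest: 6.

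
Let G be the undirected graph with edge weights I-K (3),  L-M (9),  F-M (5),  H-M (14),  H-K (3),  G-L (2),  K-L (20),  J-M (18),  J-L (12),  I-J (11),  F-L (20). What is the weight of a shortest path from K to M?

17

Comparing a few candidate routes:
K-H-M: 3 + 14 = 17
K-L-J-M: 20 + 12 + 18 = 50
K-L-F-M: 20 + 20 + 5 = 45
K-L-M: 20 + 9 = 29
K-I-J-M: 3 + 11 + 18 = 32
K-I-J-L-M: 3 + 11 + 12 + 9 = 35
Shortest: 17.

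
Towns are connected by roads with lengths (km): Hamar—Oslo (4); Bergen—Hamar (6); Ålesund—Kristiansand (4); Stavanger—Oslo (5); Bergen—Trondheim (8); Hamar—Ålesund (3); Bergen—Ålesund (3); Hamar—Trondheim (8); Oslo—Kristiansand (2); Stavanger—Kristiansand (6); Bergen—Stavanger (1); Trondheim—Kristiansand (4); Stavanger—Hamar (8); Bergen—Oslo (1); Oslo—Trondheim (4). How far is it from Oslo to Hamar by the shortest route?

Checking several routes:
Oslo -> Hamar: 4
Oslo -> Bergen -> Hamar: 1 + 6 = 7
Oslo -> Kristiansand -> Ålesund -> Hamar: 2 + 4 + 3 = 9
Oslo -> Bergen -> Ålesund -> Hamar: 1 + 3 + 3 = 7
The minimum is 4 km.

4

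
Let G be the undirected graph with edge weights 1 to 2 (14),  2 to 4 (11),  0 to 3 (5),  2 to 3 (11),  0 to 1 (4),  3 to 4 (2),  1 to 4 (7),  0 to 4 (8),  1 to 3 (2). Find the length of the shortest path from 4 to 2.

11

Comparing a few candidate routes:
4 → 1 → 3 → 2: 7 + 2 + 11 = 20
4 → 3 → 1 → 2: 2 + 2 + 14 = 18
4 → 2: 11
4 → 1 → 2: 7 + 14 = 21
4 → 3 → 2: 2 + 11 = 13
The minimum is 11.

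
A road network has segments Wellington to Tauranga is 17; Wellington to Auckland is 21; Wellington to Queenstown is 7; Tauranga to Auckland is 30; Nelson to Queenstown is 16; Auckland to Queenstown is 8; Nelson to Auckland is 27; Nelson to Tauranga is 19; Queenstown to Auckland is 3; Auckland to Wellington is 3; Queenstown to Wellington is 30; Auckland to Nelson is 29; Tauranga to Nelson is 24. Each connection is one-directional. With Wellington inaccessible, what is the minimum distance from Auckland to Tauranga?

Paths from Auckland to Tauranga avoiding Wellington:
Auckland - Nelson - Tauranga: 29 + 19 = 48
Best route has total 48.

48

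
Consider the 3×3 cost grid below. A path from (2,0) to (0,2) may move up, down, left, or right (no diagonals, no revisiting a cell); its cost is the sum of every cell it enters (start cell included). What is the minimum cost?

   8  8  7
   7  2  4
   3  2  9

Take r2c0 → r2c1 → r1c1 → r1c2 → r0c2 for a total of 3 + 2 + 2 + 4 + 7 = 18.

18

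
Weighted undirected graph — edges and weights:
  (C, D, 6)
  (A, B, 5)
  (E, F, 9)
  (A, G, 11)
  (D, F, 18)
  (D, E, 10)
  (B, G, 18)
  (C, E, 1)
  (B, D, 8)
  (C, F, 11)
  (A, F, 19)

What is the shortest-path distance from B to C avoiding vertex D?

34

Paths from B to C avoiding D:
B-A-F-C: 5 + 19 + 11 = 35
B-G-A-F-E-C: 18 + 11 + 19 + 9 + 1 = 58
B-G-A-F-C: 18 + 11 + 19 + 11 = 59
B-A-F-E-C: 5 + 19 + 9 + 1 = 34
The minimum is 34.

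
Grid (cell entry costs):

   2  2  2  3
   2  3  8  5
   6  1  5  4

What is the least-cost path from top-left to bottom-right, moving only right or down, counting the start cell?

17

Take r0c0→r0c1→r1c1→r2c1→r2c2→r2c3 for a total of 2 + 2 + 3 + 1 + 5 + 4 = 17.
For comparison, the top-then-right route costs 18.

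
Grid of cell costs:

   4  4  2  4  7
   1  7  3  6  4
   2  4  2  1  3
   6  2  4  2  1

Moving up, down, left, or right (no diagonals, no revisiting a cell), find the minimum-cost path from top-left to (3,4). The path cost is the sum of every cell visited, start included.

Path [0,0] -> [1,0] -> [2,0] -> [2,1] -> [2,2] -> [2,3] -> [3,3] -> [3,4]: 4 + 1 + 2 + 4 + 2 + 1 + 2 + 1 = 17.

17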